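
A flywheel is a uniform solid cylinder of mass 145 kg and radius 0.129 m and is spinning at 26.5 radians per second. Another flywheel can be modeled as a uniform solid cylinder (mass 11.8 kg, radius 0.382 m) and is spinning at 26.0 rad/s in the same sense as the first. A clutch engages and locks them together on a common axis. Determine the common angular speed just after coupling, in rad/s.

The coupling torques are internal; angular momentum about the shared axis is conserved.
Moments of inertia: I_A = ½(145)(0.129)² = 1.206 kg·m²; I_B = ½(11.8)(0.382)² = 0.8610 kg·m².
Taking A's sense as positive: L = (1.206)(26.5) + (0.8610)(26.0) = 54.36 kg·m²·rad/s.
Combined I = 1.206 + 0.8610 = 2.067 kg·m².
ω_f = L / I = 54.36 / 2.067 = 26.29 rad/s.

|ω_f| ≈ 26.3 rad/s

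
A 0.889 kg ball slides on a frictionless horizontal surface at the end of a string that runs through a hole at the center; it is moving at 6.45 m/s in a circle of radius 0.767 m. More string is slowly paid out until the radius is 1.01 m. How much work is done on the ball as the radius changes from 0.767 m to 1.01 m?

Central (radial) force ⇒ zero torque about the center ⇒ m v r is constant.
v₂ = v₁ r₁ / r₂ = (6.45)(0.767) / (1.01) = 4.898 m/s.
W = ΔKE = ½m(v₂² − v₁²) = -7.828 J.

W ≈ -7.83 J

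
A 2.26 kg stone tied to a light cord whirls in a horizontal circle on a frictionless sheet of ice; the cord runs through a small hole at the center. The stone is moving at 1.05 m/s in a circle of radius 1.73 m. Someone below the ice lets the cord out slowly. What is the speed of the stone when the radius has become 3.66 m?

v₂ ≈ 0.496 m/s

Central (radial) force ⇒ zero torque about the center ⇒ m v r is constant.
v₂ = v₁ r₁ / r₂ = (1.05)(1.73) / (3.66) = 0.4963 m/s.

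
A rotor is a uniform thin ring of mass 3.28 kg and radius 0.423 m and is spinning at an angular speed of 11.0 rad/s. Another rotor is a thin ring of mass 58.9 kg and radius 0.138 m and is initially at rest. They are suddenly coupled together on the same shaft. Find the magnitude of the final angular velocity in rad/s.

The coupling torques are internal; angular momentum about the shared axis is conserved.
Moments of inertia: I_A = (3.28)(0.423)² = 0.5869 kg·m²; I_B = (58.9)(0.138)² = 1.122 kg·m².
Taking A's sense as positive: L = (0.5869)(11.0) = 6.456 kg·m²·rad/s.
Combined I = 0.5869 + 1.122 = 1.709 kg·m².
ω_f = L / I = 6.456 / 1.709 = 3.778 rad/s.

|ω_f| ≈ 3.78 rad/s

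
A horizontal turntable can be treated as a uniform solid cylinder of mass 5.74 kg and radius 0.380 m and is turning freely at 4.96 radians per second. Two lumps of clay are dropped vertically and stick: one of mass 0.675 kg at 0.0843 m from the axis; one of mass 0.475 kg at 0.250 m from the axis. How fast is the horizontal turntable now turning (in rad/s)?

The added mass arrives with no angular momentum about the axis, and any external torque about the axis is negligible, so the system's angular momentum is conserved.
I_p = ½(5.74)(0.380)² = 0.4144 kg·m².
Added inertia Σmr² = (0.675)(0.0843)² + (0.475)(0.250)² = 0.03448 kg·m²; I_f = 0.4144 + 0.03448 = 0.4489 kg·m².
ω_f = I_p ω_i / I_f = (0.4144)(4.96) / 0.4489 = 4.579 rad/s.

ω_f ≈ 4.58 rad/s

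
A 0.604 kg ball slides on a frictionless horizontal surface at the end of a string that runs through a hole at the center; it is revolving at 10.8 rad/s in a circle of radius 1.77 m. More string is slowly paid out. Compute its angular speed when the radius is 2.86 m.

ω₂ ≈ 4.14 rad/s

No torque about the axis ⇒ m r₁² ω₁ = m r₂² ω₂.
ω₂ = ω₁ (r₁/r₂)² = (10.8)(1.77/2.86)² = 4.137 rad/s.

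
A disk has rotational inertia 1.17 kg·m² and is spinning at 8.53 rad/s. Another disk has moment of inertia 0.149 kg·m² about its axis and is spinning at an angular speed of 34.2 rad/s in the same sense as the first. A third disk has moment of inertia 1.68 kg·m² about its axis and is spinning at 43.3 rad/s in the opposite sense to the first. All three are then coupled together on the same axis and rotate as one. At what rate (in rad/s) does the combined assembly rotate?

No external torque acts about the common axis, so total angular momentum is conserved.
Taking A's sense as positive: L = (1.170)(8.53) + (0.1490)(34.2) − (1.680)(43.3) = -57.67 kg·m²·rad/s.
Combined I = 1.170 + 0.1490 + 1.680 = 2.999 kg·m².
ω_f = L / I = -57.67 / 2.999 = -19.23 rad/s.

|ω_f| ≈ 19.2 rad/s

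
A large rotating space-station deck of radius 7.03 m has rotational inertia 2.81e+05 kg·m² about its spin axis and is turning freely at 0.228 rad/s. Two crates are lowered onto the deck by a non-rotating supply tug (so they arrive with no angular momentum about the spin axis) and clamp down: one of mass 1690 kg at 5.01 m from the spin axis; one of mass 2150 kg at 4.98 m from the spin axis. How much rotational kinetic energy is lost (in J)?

energy lost ≈ 1860 J

No external torque acts about the spin axis; L_before = L_after.
Added inertia Σmr² = (1690)(5.01)² + (2150)(4.98)² = 95740 kg·m²; I_f = 2.810e+05 + 95740 = 3.767e+05 kg·m².
ω_f = I_p ω_i / I_f = (2.810e+05)(0.228) / 3.767e+05 = 0.1701 rad/s.
KE_i = ½(2.810e+05)(0.2280 rad/s)² = 7304 J; KE_f = ½(3.767e+05)(0.1701)² = 5448 J.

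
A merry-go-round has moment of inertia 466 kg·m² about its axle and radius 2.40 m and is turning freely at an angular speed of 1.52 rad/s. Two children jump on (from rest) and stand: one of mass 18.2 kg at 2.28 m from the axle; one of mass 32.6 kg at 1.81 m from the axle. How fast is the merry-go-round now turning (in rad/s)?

No external torque acts about the axle; L_before = L_after.
Added inertia Σmr² = (18.2)(2.28)² + (32.6)(1.81)² = 201.4 kg·m²; I_f = 466.0 + 201.4 = 667.4 kg·m².
ω_f = I_p ω_i / I_f = (466.0)(1.52) / 667.4 = 1.061 rad/s.

ω_f ≈ 1.06 rad/s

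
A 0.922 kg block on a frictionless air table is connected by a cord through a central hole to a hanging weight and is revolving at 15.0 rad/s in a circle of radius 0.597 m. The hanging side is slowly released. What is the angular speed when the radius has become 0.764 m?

ω₂ ≈ 9.16 rad/s

No torque about the axis ⇒ m r₁² ω₁ = m r₂² ω₂.
ω₂ = ω₁ (r₁/r₂)² = (15.0)(0.597/0.764)² = 9.159 rad/s.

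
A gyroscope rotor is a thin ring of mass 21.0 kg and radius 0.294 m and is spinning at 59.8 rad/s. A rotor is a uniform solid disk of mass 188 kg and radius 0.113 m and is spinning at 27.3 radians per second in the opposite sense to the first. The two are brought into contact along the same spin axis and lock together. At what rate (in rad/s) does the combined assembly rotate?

No external torque acts about the common axis, so total angular momentum is conserved.
Moments of inertia: I_A = (21.0)(0.294)² = 1.815 kg·m²; I_B = ½(188)(0.113)² = 1.200 kg·m².
Taking A's sense as positive: L = (1.815)(59.8) − (1.200)(27.3) = 75.78 kg·m²·rad/s.
Combined I = 1.815 + 1.200 = 3.015 kg·m².
ω_f = L / I = 75.78 / 3.015 = 25.13 rad/s.

|ω_f| ≈ 25.1 rad/s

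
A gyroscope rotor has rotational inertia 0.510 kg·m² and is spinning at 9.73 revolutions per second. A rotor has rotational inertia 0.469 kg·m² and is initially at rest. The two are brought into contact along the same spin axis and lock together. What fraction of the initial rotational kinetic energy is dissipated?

fraction ≈ 0.479

The coupling torques are internal; angular momentum about the shared axis is conserved.
Taking A's sense as positive: L = (0.5100)(9.73) = 4.962 kg·m²·rev/s.
Combined I = 0.5100 + 0.4690 = 0.9790 kg·m².
ω_f = L / I = 4.962 / 0.9790 = 5.069 rev/s.
KE_i = ½ΣIω² = 953.1 J; KE_f = ½(0.9790)(31.85)² = 496.5 J.
Fraction dissipated = (KE_i − KE_f)/KE_i = 0.4791.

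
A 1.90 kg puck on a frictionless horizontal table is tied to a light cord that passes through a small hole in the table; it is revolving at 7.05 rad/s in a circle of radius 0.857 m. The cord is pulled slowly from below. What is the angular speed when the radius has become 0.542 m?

No torque about the axis ⇒ m r₁² ω₁ = m r₂² ω₂.
ω₂ = ω₁ (r₁/r₂)² = (7.05)(0.857/0.542)² = 17.63 rad/s.

ω₂ ≈ 17.6 rad/s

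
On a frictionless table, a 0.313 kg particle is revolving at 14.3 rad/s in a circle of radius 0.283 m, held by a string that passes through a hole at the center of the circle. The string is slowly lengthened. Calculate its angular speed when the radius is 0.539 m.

ω₂ ≈ 3.94 rad/s

No torque about the axis ⇒ m r₁² ω₁ = m r₂² ω₂.
ω₂ = ω₁ (r₁/r₂)² = (14.3)(0.283/0.539)² = 3.942 rad/s.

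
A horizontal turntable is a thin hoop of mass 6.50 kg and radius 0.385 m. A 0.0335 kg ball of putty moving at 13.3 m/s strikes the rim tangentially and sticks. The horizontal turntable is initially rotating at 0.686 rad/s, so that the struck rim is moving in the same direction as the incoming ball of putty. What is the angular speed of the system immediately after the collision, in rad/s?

About the axle the impulsive forces during the collision are internal, so angular momentum about that axis is conserved.
I_p = (6.50)(0.385)² = 0.9635 kg·m². Taking the sense of the ball of putty's angular momentum as positive, L_{ball} = m v R = (0.0335)(13.3)(0.385) = 0.1715 kg·m²/s.
L_i = +I_p ω_p + m v R = +(0.9635)(0.686) + 0.1715 = 0.8325 kg·m²/s.
After sticking, I_f = I_p + m R² = 0.9635 + (0.0335)(0.385)² = 0.9684 kg·m².
ω_f = L_i / I_f = 0.8325 / 0.9684 = 0.8596 rad/s.

|ω_f| ≈ 0.860 rad/s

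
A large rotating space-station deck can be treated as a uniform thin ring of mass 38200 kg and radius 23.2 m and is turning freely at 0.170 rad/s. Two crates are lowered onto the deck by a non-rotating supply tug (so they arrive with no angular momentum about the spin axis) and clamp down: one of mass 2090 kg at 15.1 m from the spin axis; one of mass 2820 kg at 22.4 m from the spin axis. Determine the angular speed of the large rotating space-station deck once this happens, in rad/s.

No external torque acts about the spin axis; L_before = L_after.
I_p = (38200)(23.2)² = 2.056e+07 kg·m².
Added inertia Σmr² = (2090)(15.1)² + (2820)(22.4)² = 1.892e+06 kg·m²; I_f = 2.056e+07 + 1.892e+06 = 2.245e+07 kg·m².
ω_f = I_p ω_i / I_f = (2.056e+07)(0.170) / 2.245e+07 = 0.1557 rad/s.

ω_f ≈ 0.156 rad/s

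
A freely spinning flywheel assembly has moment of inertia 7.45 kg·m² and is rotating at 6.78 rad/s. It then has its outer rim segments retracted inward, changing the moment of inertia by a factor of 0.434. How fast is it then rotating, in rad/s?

ω₂ ≈ 15.6 rad/s

With no external torque about the axis, L is conserved: I₁ω₁ = I₂ω₂.
I₂ = 0.434 × 7.45 = 3.233 kg·m².
ω₂ = I₁ω₁ / I₂ = (7.450)(6.78 rad/s) / (3.233) = 15.62 rad/s.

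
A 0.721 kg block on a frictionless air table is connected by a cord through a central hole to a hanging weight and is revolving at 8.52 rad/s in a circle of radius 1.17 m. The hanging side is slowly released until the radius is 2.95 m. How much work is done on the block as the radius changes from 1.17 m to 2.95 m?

No torque about the axis ⇒ m r₁² ω₁ = m r₂² ω₂.
ω₂ = ω₁ (r₁/r₂)² = (8.52)(1.17/2.95)² = 1.340 rad/s.
W = ΔKE = ½m(v₂² − v₁²) = -30.19 J.

W ≈ -30.2 J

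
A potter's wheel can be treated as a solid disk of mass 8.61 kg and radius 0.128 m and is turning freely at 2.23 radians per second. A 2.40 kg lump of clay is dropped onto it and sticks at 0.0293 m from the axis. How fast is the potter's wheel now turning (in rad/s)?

ω_f ≈ 2.17 rad/s

No external torque acts about the axis; L_before = L_after.
I_p = ½(8.61)(0.128)² = 0.07053 kg·m².
Added inertia Σmr² = (2.40)(0.0293)² = 0.002060 kg·m²; I_f = 0.07053 + 0.002060 = 0.07259 kg·m².
ω_f = I_p ω_i / I_f = (0.07053)(2.23) / 0.07259 = 2.167 rad/s.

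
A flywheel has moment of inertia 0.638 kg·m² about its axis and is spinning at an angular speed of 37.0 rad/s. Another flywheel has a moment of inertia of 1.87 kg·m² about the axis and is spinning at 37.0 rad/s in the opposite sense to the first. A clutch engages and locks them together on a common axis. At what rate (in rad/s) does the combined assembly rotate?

No external torque acts about the common axis, so total angular momentum is conserved.
Taking A's sense as positive: L = (0.6380)(37.0) − (1.870)(37.0) = -45.58 kg·m²·rad/s.
Combined I = 0.6380 + 1.870 = 2.508 kg·m².
ω_f = L / I = -45.58 / 2.508 = -18.18 rad/s.

|ω_f| ≈ 18.2 rad/s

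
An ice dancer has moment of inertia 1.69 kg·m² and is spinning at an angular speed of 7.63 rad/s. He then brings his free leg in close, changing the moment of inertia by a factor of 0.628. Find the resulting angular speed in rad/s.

ω₂ ≈ 12.1 rad/s

No external torque acts about the spin axis, so angular momentum is conserved.
I₂ = 0.628 × 1.69 = 1.061 kg·m².
ω₂ = I₁ω₁ / I₂ = (1.690)(7.63 rad/s) / (1.061) = 12.15 rad/s.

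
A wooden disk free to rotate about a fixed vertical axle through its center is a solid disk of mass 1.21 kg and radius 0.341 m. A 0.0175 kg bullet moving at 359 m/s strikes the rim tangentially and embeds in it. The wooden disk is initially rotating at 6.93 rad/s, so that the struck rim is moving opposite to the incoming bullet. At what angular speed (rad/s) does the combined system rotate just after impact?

The axle reaction passes through the axle and exerts no torque about it; angular momentum about the axle is conserved through the impact.
I_p = ½(1.21)(0.341)² = 0.07035 kg·m². Taking the sense of the bullet's angular momentum as positive, L_{bullet} = m v R = (0.0175)(359)(0.341) = 2.142 kg·m²/s.
L_i = −I_p ω_p + m v R = −(0.07035)(6.93) + 2.142 = 1.655 kg·m²/s.
After sticking, I_f = I_p + m R² = 0.07035 + (0.0175)(0.341)² = 0.07238 kg·m².
ω_f = L_i / I_f = 1.655 / 0.07238 = 22.86 rad/s.

|ω_f| ≈ 22.9 rad/s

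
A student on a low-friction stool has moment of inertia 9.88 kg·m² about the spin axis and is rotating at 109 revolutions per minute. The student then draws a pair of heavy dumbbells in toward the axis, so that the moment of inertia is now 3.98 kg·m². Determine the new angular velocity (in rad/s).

ω₂ ≈ 28.3 rad/s

With no external torque about the axis, L is conserved: I₁ω₁ = I₂ω₂.
ω₂ = I₁ω₁ / I₂ = (9.880)(109 rpm) / (3.980) = 270.6 rpm = 28.34 rad/s.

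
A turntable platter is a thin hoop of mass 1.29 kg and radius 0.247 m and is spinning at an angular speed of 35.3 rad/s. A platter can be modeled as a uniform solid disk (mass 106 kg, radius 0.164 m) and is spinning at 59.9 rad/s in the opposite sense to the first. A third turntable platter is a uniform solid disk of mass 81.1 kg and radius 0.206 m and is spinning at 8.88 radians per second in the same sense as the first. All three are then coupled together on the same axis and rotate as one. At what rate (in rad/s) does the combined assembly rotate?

The coupling torques are internal; angular momentum about the shared axis is conserved.
Moments of inertia: I_A = (1.29)(0.247)² = 0.07870 kg·m²; I_B = ½(106)(0.164)² = 1.425 kg·m²; I_C = ½(81.1)(0.206)² = 1.721 kg·m².
Taking A's sense as positive: L = (0.07870)(35.3) − (1.425)(59.9) + (1.721)(8.88) = -67.33 kg·m²·rad/s.
Combined I = 0.07870 + 1.425 + 1.721 = 3.225 kg·m².
ω_f = L / I = -67.33 / 3.225 = -20.88 rad/s.

|ω_f| ≈ 20.9 rad/s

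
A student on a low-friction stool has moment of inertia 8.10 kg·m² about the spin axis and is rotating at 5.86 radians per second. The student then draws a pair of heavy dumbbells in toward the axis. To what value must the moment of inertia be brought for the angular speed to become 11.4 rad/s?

With no external torque about the axis, L is conserved: I₁ω₁ = I₂ω₂.
I₂ = I₁ω₁ / ω₂ = (8.10)(5.86) / (11.4) = 4.164 kg·m².

I₂ ≈ 4.16 kg·m²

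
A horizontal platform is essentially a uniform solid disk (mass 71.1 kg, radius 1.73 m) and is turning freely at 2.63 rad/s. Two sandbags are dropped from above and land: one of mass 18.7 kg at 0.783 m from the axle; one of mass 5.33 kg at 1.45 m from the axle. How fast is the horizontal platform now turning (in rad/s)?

The added mass arrives with no angular momentum about the axle, and any external torque about the axle is negligible, so the system's angular momentum is conserved.
I_p = ½(71.1)(1.73)² = 106.4 kg·m².
Added inertia Σmr² = (18.7)(0.783)² + (5.33)(1.45)² = 22.67 kg·m²; I_f = 106.4 + 22.67 = 129.1 kg·m².
ω_f = I_p ω_i / I_f = (106.4)(2.63) / 129.1 = 2.168 rad/s.

ω_f ≈ 2.17 rad/s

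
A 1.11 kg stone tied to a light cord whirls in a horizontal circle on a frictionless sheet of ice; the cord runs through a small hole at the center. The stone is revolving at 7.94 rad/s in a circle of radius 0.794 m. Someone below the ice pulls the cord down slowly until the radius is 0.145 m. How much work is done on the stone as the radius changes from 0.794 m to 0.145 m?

W ≈ 639 J

No torque about the axis ⇒ m r₁² ω₁ = m r₂² ω₂.
ω₂ = ω₁ (r₁/r₂)² = (7.94)(0.794/0.145)² = 238.1 rad/s.
W = ΔKE = ½m(v₂² − v₁²) = 639.4 J.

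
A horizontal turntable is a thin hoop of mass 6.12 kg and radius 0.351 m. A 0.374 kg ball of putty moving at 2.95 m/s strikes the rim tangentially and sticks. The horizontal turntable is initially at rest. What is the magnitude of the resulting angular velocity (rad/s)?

|ω_f| ≈ 0.484 rad/s

The axle reaction passes through the axle and exerts no torque about it; angular momentum about the axle is conserved through the impact.
I_p = (6.12)(0.351)² = 0.7540 kg·m². Taking the sense of the ball of putty's angular momentum as positive, L_{ball} = m v R = (0.374)(2.95)(0.351) = 0.3873 kg·m²/s.
L_i = 0 + 0.3873 = 0.3873 kg·m²/s.
After sticking, I_f = I_p + m R² = 0.7540 + (0.374)(0.351)² = 0.8001 kg·m².
ω_f = L_i / I_f = 0.3873 / 0.8001 = 0.4840 rad/s.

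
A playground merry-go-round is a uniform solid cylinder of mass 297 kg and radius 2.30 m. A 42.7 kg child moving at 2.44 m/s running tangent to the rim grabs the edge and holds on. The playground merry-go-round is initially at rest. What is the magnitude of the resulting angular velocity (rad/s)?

|ω_f| ≈ 0.237 rad/s

The axle reaction passes through the axle and exerts no torque about it; angular momentum about the axle is conserved through the impact.
I_p = ½(297)(2.30)² = 785.6 kg·m². Taking the sense of the child's angular momentum as positive, L_{child} = m v R = (42.7)(2.44)(2.30) = 239.6 kg·m²/s.
L_i = 0 + 239.6 = 239.6 kg·m²/s.
After sticking, I_f = I_p + m R² = 785.6 + (42.7)(2.30)² = 1011 kg·m².
ω_f = L_i / I_f = 239.6 / 1011 = 0.2369 rad/s.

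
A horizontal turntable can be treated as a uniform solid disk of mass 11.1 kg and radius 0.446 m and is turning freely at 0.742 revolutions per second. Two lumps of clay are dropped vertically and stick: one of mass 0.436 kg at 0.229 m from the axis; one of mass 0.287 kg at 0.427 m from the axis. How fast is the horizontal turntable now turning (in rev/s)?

ω_f ≈ 0.695 rev/s

The added mass arrives with no angular momentum about the axis, and any external torque about the axis is negligible, so the system's angular momentum is conserved.
I_p = ½(11.1)(0.446)² = 1.104 kg·m².
Added inertia Σmr² = (0.436)(0.229)² + (0.287)(0.427)² = 0.07519 kg·m²; I_f = 1.104 + 0.07519 = 1.179 kg·m².
ω_f = I_p ω_i / I_f = (1.104)(0.742) / 1.179 = 0.6947 rev/s.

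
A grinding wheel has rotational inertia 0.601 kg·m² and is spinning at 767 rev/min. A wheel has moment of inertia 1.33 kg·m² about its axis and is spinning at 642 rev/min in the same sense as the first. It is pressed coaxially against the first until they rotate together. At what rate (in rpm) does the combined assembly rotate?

|ω_f| ≈ 681 rpm

No external torque acts about the common axis, so total angular momentum is conserved.
Taking A's sense as positive: L = (0.6010)(767) + (1.330)(642) = 1315 kg·m²·rpm.
Combined I = 0.6010 + 1.330 = 1.931 kg·m².
ω_f = L / I = 1315 / 1.931 = 680.9 rpm.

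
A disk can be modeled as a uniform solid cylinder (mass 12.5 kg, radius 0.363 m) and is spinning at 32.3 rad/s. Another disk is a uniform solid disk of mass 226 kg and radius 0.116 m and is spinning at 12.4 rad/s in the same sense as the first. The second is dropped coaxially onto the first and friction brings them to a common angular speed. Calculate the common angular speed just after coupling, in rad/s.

|ω_f| ≈ 19.4 rad/s

No external torque acts about the common axis, so total angular momentum is conserved.
Moments of inertia: I_A = ½(12.5)(0.363)² = 0.8236 kg·m²; I_B = ½(226)(0.116)² = 1.521 kg·m².
Taking A's sense as positive: L = (0.8236)(32.3) + (1.521)(12.4) = 45.46 kg·m²·rad/s.
Combined I = 0.8236 + 1.521 = 2.344 kg·m².
ω_f = L / I = 45.46 / 2.344 = 19.39 rad/s.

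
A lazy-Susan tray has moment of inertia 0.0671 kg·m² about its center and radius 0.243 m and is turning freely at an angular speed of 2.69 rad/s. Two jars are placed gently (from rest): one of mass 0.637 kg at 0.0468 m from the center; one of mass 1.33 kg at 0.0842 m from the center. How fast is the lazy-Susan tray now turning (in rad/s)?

ω_f ≈ 2.32 rad/s

No external torque acts about the center; L_before = L_after.
Added inertia Σmr² = (0.637)(0.0468)² + (1.33)(0.0842)² = 0.01082 kg·m²; I_f = 0.06710 + 0.01082 = 0.07792 kg·m².
ω_f = I_p ω_i / I_f = (0.06710)(2.69) / 0.07792 = 2.316 rad/s.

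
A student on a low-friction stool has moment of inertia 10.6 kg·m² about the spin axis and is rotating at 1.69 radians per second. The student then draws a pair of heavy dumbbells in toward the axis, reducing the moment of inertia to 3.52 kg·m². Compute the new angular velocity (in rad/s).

ω₂ ≈ 5.09 rad/s

Angular momentum about the spin axis is conserved since the torque about it is zero.
ω₂ = I₁ω₁ / I₂ = (10.60)(1.69 rad/s) / (3.520) = 5.089 rad/s.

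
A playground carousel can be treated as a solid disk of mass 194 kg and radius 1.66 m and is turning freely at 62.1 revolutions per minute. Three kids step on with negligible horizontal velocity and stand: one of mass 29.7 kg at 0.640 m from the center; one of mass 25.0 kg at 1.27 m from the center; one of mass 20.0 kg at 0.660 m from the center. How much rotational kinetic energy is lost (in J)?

The added mass arrives with no angular momentum about the center, and any external torque about the center is negligible, so the system's angular momentum is conserved.
I_p = ½(194)(1.66)² = 267.3 kg·m².
Added inertia Σmr² = (29.7)(0.640)² + (25.0)(1.27)² + (20.0)(0.660)² = 61.20 kg·m²; I_f = 267.3 + 61.20 = 328.5 kg·m².
ω_f = I_p ω_i / I_f = (267.3)(62.1) / 328.5 = 50.53 rpm.
KE_i = ½(267.3)(6.503 rad/s)² = 5652 J; KE_f = ½(328.5)(5.292)² = 4599 J.

energy lost ≈ 1050 J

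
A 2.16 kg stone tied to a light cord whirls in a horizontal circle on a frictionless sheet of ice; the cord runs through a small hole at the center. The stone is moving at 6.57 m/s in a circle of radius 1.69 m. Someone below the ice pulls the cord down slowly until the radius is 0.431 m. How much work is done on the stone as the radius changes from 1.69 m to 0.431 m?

W ≈ 670 J

The only horizontal force on the mass is along the cord (radial), so it exerts no torque about the hole and angular momentum m v r is conserved.
v₂ = v₁ r₁ / r₂ = (6.57)(1.69) / (0.431) = 25.76 m/s.
W = ΔKE = ½m(v₂² − v₁²) = 670.1 J.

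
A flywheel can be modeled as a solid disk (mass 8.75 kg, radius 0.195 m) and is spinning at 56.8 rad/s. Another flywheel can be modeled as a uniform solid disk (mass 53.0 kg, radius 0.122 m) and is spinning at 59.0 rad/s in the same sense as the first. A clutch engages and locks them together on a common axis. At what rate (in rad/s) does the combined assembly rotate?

|ω_f| ≈ 58.3 rad/s

No external torque acts about the common axis, so total angular momentum is conserved.
Moments of inertia: I_A = ½(8.75)(0.195)² = 0.1664 kg·m²; I_B = ½(53.0)(0.122)² = 0.3944 kg·m².
Taking A's sense as positive: L = (0.1664)(56.8) + (0.3944)(59.0) = 32.72 kg·m²·rad/s.
Combined I = 0.1664 + 0.3944 = 0.5608 kg·m².
ω_f = L / I = 32.72 / 0.5608 = 58.35 rad/s.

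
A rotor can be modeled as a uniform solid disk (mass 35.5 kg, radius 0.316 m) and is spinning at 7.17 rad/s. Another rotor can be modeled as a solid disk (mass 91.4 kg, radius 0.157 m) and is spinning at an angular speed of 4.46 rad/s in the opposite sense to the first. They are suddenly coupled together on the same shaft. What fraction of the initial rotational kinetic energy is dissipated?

fraction ≈ 0.821

The coupling torques are internal; angular momentum about the shared axis is conserved.
Moments of inertia: I_A = ½(35.5)(0.316)² = 1.772 kg·m²; I_B = ½(91.4)(0.157)² = 1.126 kg·m².
Taking A's sense as positive: L = (1.772)(7.17) − (1.126)(4.46) = 7.684 kg·m²·rad/s.
Combined I = 1.772 + 1.126 = 2.899 kg·m².
ω_f = L / I = 7.684 / 2.899 = 2.651 rad/s.
KE_i = ½ΣIω² = 56.76 J; KE_f = ½(2.899)(2.651)² = 10.18 J.
Fraction dissipated = (KE_i − KE_f)/KE_i = 0.8206.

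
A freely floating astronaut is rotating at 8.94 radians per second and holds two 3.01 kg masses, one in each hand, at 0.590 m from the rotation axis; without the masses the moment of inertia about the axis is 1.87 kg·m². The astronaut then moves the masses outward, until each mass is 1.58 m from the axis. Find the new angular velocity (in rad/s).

ω₂ ≈ 2.10 rad/s

With no external torque about the axis, L is conserved: I₁ω₁ = I₂ω₂.
I₁ = 1.87 + 2(3.01)(0.590)² = 3.966 kg·m²; I₂ = 1.87 + 2(3.01)(1.58)² = 16.90 kg·m².
ω₂ = I₁ω₁ / I₂ = (3.966)(8.94 rad/s) / (16.90) = 2.098 rad/s.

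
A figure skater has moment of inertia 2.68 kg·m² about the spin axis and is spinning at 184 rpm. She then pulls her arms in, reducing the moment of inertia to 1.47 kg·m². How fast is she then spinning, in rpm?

ω₂ ≈ 335 rpm

No external torque acts about the spin axis, so angular momentum is conserved.
ω₂ = I₁ω₁ / I₂ = (2.680)(184 rpm) / (1.470) = 335.5 rpm.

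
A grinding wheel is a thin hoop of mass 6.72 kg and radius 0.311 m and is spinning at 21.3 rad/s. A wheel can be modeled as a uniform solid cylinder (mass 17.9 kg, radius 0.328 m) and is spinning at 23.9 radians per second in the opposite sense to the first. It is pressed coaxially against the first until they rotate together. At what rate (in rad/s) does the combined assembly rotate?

|ω_f| ≈ 5.68 rad/s

The coupling torques are internal; angular momentum about the shared axis is conserved.
Moments of inertia: I_A = (6.72)(0.311)² = 0.6500 kg·m²; I_B = ½(17.9)(0.328)² = 0.9629 kg·m².
Taking A's sense as positive: L = (0.6500)(21.3) − (0.9629)(23.9) = -9.168 kg·m²·rad/s.
Combined I = 0.6500 + 0.9629 = 1.613 kg·m².
ω_f = L / I = -9.168 / 1.613 = -5.685 rad/s.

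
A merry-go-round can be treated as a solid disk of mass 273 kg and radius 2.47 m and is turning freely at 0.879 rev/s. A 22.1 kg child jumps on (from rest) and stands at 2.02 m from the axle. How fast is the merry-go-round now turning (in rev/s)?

The added mass arrives with no angular momentum about the axle, and any external torque about the axle is negligible, so the system's angular momentum is conserved.
I_p = ½(273)(2.47)² = 832.8 kg·m².
Added inertia Σmr² = (22.1)(2.02)² = 90.18 kg·m²; I_f = 832.8 + 90.18 = 922.9 kg·m².
ω_f = I_p ω_i / I_f = (832.8)(0.879) / 922.9 = 0.7931 rev/s.

ω_f ≈ 0.793 rev/s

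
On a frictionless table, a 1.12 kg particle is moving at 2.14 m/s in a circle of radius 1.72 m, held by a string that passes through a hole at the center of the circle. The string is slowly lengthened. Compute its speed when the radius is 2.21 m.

Central (radial) force ⇒ zero torque about the center ⇒ m v r is constant.
v₂ = v₁ r₁ / r₂ = (2.14)(1.72) / (2.21) = 1.666 m/s.

v₂ ≈ 1.67 m/s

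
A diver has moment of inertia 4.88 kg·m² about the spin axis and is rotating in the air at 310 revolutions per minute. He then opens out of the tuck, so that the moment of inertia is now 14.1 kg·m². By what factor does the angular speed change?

No external torque acts about the spin axis, so angular momentum is conserved.
ω₂/ω₁ = I₁/I₂ = 4.880 / 14.10 = 0.3461.

ω₂/ω₁ ≈ 0.346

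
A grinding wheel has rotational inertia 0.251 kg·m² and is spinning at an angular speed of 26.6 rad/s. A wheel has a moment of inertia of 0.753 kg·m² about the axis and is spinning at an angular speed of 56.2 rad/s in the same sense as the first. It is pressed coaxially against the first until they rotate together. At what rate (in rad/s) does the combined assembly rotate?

|ω_f| ≈ 48.8 rad/s

The coupling torques are internal; angular momentum about the shared axis is conserved.
Taking A's sense as positive: L = (0.2510)(26.6) + (0.7530)(56.2) = 49.00 kg·m²·rad/s.
Combined I = 0.2510 + 0.7530 = 1.004 kg·m².
ω_f = L / I = 49.00 / 1.004 = 48.80 rad/s.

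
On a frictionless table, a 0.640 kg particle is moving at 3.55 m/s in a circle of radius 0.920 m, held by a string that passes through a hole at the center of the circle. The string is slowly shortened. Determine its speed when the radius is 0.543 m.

The only horizontal force on the mass is along the cord (radial), so it exerts no torque about the hole and angular momentum m v r is conserved.
v₂ = v₁ r₁ / r₂ = (3.55)(0.920) / (0.543) = 6.015 m/s.

v₂ ≈ 6.01 m/s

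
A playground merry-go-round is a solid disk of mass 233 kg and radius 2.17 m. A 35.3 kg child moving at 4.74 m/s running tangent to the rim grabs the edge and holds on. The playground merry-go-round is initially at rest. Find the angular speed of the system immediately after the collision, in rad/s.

The axle reaction passes through the axle and exerts no torque about it; angular momentum about the axle is conserved through the impact.
I_p = ½(233)(2.17)² = 548.6 kg·m². Taking the sense of the child's angular momentum as positive, L_{child} = m v R = (35.3)(4.74)(2.17) = 363.1 kg·m²/s.
L_i = 0 + 363.1 = 363.1 kg·m²/s.
After sticking, I_f = I_p + m R² = 548.6 + (35.3)(2.17)² = 714.8 kg·m².
ω_f = L_i / I_f = 363.1 / 714.8 = 0.5080 rad/s.

|ω_f| ≈ 0.508 rad/s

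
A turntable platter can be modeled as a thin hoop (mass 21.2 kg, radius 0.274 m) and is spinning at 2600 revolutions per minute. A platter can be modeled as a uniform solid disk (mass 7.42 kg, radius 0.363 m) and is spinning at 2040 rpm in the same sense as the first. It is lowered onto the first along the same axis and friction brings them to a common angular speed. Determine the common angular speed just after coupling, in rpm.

No external torque acts about the common axis, so total angular momentum is conserved.
Moments of inertia: I_A = (21.2)(0.274)² = 1.592 kg·m²; I_B = ½(7.42)(0.363)² = 0.4889 kg·m².
Taking A's sense as positive: L = (1.592)(2600) + (0.4889)(2040) = 5135 kg·m²·rpm.
Combined I = 1.592 + 0.4889 = 2.080 kg·m².
ω_f = L / I = 5135 / 2.080 = 2468 rpm.

|ω_f| ≈ 2470 rpm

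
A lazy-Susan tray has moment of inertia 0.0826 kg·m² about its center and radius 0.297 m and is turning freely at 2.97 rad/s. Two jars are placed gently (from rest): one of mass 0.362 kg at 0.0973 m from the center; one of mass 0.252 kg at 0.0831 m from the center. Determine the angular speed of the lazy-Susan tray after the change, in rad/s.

ω_f ≈ 2.80 rad/s

The added mass arrives with no angular momentum about the center, and any external torque about the center is negligible, so the system's angular momentum is conserved.
Added inertia Σmr² = (0.362)(0.0973)² + (0.252)(0.0831)² = 0.005167 kg·m²; I_f = 0.08260 + 0.005167 = 0.08777 kg·m².
ω_f = I_p ω_i / I_f = (0.08260)(2.97) / 0.08777 = 2.795 rad/s.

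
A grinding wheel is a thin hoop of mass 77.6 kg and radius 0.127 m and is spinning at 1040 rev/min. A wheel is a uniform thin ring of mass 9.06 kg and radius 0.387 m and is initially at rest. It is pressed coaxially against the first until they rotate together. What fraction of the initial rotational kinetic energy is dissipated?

No external torque acts about the common axis, so total angular momentum is conserved.
Moments of inertia: I_A = (77.6)(0.127)² = 1.252 kg·m²; I_B = (9.06)(0.387)² = 1.357 kg·m².
Taking A's sense as positive: L = (1.252)(1040) = 1302 kg·m²·rpm.
Combined I = 1.252 + 1.357 = 2.609 kg·m².
ω_f = L / I = 1302 / 2.609 = 499.0 rpm.
KE_i = ½ΣIω² = 7423 J; KE_f = ½(2.609)(52.26)² = 3562 J.
Fraction dissipated = (KE_i − KE_f)/KE_i = 0.5202.

fraction ≈ 0.520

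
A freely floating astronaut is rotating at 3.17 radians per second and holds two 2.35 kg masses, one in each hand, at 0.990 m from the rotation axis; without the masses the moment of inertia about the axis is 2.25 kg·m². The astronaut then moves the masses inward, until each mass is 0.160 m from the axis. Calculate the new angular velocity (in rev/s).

With no external torque about the axis, L is conserved: I₁ω₁ = I₂ω₂.
I₁ = 2.25 + 2(2.35)(0.990)² = 6.856 kg·m²; I₂ = 2.25 + 2(2.35)(0.160)² = 2.370 kg·m².
ω₂ = I₁ω₁ / I₂ = (6.856)(3.17 rad/s) / (2.370) = 9.170 rad/s = 1.459 rev/s.

ω₂ ≈ 1.46 rev/s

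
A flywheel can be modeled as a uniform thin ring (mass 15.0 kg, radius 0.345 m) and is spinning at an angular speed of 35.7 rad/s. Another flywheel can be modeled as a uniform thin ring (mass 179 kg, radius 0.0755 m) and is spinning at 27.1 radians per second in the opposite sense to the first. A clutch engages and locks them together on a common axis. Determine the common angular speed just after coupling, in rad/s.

|ω_f| ≈ 12.9 rad/s

The coupling torques are internal; angular momentum about the shared axis is conserved.
Moments of inertia: I_A = (15.0)(0.345)² = 1.785 kg·m²; I_B = (179)(0.0755)² = 1.020 kg·m².
Taking A's sense as positive: L = (1.785)(35.7) − (1.020)(27.1) = 36.09 kg·m²·rad/s.
Combined I = 1.785 + 1.020 = 2.806 kg·m².
ω_f = L / I = 36.09 / 2.806 = 12.86 rad/s.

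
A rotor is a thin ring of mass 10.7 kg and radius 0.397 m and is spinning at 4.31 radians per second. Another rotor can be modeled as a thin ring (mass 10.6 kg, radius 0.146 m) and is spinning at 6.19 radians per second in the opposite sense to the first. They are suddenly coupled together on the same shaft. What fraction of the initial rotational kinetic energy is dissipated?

The coupling torques are internal; angular momentum about the shared axis is conserved.
Moments of inertia: I_A = (10.7)(0.397)² = 1.686 kg·m²; I_B = (10.6)(0.146)² = 0.2259 kg·m².
Taking A's sense as positive: L = (1.686)(4.31) − (0.2259)(6.19) = 5.870 kg·m²·rad/s.
Combined I = 1.686 + 0.2259 = 1.912 kg·m².
ω_f = L / I = 5.870 / 1.912 = 3.069 rad/s.
KE_i = ½ΣIω² = 19.99 J; KE_f = ½(1.912)(3.069)² = 9.008 J.
Fraction dissipated = (KE_i − KE_f)/KE_i = 0.5494.

fraction ≈ 0.549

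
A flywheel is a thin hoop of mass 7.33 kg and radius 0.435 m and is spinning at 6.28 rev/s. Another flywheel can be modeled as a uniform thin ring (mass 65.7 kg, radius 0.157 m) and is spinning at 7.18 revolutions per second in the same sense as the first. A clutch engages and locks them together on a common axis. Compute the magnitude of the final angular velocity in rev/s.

|ω_f| ≈ 6.76 rev/s

No external torque acts about the common axis, so total angular momentum is conserved.
Moments of inertia: I_A = (7.33)(0.435)² = 1.387 kg·m²; I_B = (65.7)(0.157)² = 1.619 kg·m².
Taking A's sense as positive: L = (1.387)(6.28) + (1.619)(7.18) = 20.34 kg·m²·rev/s.
Combined I = 1.387 + 1.619 = 3.006 kg·m².
ω_f = L / I = 20.34 / 3.006 = 6.765 rev/s.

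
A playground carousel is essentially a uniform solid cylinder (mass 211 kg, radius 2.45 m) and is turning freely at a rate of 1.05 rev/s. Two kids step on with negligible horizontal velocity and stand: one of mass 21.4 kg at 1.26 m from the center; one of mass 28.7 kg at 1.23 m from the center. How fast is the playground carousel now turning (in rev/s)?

ω_f ≈ 0.936 rev/s

No external torque acts about the center; L_before = L_after.
I_p = ½(211)(2.45)² = 633.3 kg·m².
Added inertia Σmr² = (21.4)(1.26)² + (28.7)(1.23)² = 77.39 kg·m²; I_f = 633.3 + 77.39 = 710.7 kg·m².
ω_f = I_p ω_i / I_f = (633.3)(1.05) / 710.7 = 0.9356 rev/s.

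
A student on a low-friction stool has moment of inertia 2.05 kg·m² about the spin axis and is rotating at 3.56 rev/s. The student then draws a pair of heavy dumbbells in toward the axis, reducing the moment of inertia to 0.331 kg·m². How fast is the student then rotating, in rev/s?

With no external torque about the axis, L is conserved: I₁ω₁ = I₂ω₂.
ω₂ = I₁ω₁ / I₂ = (2.050)(3.56 rev/s) / (0.3310) = 22.05 rev/s.

ω₂ ≈ 22.0 rev/s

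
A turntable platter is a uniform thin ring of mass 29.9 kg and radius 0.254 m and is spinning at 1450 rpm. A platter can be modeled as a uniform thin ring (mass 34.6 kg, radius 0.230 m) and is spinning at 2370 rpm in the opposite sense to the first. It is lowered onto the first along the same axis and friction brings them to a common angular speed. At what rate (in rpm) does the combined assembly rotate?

The coupling torques are internal; angular momentum about the shared axis is conserved.
Moments of inertia: I_A = (29.9)(0.254)² = 1.929 kg·m²; I_B = (34.6)(0.230)² = 1.830 kg·m².
Taking A's sense as positive: L = (1.929)(1450) − (1.830)(2370) = -1541 kg·m²·rpm.
Combined I = 1.929 + 1.830 = 3.759 kg·m².
ω_f = L / I = -1541 / 3.759 = -409.9 rpm.

|ω_f| ≈ 410 rpm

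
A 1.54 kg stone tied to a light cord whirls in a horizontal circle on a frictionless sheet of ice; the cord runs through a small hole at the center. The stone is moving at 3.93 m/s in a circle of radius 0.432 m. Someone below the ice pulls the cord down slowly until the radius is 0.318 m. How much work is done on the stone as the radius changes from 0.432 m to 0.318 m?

The only horizontal force on the mass is along the cord (radial), so it exerts no torque about the hole and angular momentum m v r is conserved.
v₂ = v₁ r₁ / r₂ = (3.93)(0.432) / (0.318) = 5.339 m/s.
W = ΔKE = ½m(v₂² − v₁²) = 10.06 J.

W ≈ 10.1 J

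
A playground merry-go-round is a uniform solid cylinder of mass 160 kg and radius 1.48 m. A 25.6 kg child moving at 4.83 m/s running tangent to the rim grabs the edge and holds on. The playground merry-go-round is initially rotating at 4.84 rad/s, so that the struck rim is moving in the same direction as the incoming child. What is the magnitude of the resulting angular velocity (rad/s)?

|ω_f| ≈ 4.46 rad/s

About the axle the impulsive forces during the collision are internal, so angular momentum about that axis is conserved.
I_p = ½(160)(1.48)² = 175.2 kg·m². Taking the sense of the child's angular momentum as positive, L_{child} = m v R = (25.6)(4.83)(1.48) = 183.0 kg·m²/s.
L_i = +I_p ω_p + m v R = +(175.2)(4.84) + 183.0 = 1031 kg·m²/s.
After sticking, I_f = I_p + m R² = 175.2 + (25.6)(1.48)² = 231.3 kg·m².
ω_f = L_i / I_f = 1031 / 231.3 = 4.458 rad/s.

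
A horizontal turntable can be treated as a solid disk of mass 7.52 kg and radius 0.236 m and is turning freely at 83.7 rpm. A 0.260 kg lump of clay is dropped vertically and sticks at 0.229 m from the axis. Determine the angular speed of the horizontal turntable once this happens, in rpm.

ω_f ≈ 78.6 rpm

No external torque acts about the axis; L_before = L_after.
I_p = ½(7.52)(0.236)² = 0.2094 kg·m².
Added inertia Σmr² = (0.260)(0.229)² = 0.01363 kg·m²; I_f = 0.2094 + 0.01363 = 0.2231 kg·m².
ω_f = I_p ω_i / I_f = (0.2094)(83.7) / 0.2231 = 78.58 rpm.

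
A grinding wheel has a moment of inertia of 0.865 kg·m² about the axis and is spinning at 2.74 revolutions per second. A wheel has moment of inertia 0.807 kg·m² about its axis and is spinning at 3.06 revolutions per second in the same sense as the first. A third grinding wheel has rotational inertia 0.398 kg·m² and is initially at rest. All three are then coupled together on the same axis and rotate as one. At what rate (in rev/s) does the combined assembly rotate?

The coupling torques are internal; angular momentum about the shared axis is conserved.
Taking A's sense as positive: L = (0.8650)(2.74) + (0.8070)(3.06) = 4.840 kg·m²·rev/s.
Combined I = 0.8650 + 0.8070 + 0.3980 = 2.070 kg·m².
ω_f = L / I = 4.840 / 2.070 = 2.338 rev/s.

|ω_f| ≈ 2.34 rev/s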